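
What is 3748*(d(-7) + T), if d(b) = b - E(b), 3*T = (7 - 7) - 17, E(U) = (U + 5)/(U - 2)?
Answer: -434768/9 ≈ -48308.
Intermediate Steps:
E(U) = (5 + U)/(-2 + U)
T = -17/3 (T = ((7 - 7) - 17)/3 = (0 - 17)/3 = (⅓)*(-17) = -17/3 ≈ -5.6667)
d(b) = b - (5 + b)/(-2 + b)
3748*(d(-7) + T) = 3748*((-5 - 1*(-7) - 7*(-2 - 7))/(-2 - 7) - 17/3) = 3748*((-5 + 7 - 7*(-9))/(-9) - 17/3) = 3748*(-(-5 + 7 + 63)/9 - 17/3) = 3748*(-⅑*65 - 17/3) = 3748*(-65/9 - 17/3) = 3748*(-116/9) = -434768/9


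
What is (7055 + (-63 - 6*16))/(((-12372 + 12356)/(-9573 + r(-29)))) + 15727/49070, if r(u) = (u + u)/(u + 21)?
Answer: 404615377309/98140 ≈ 4.1228e+6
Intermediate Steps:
r(u) = 2*u/(21 + u) (r(u) = (2*u)/(21 + u) = 2*u/(21 + u))
(7055 + (-63 - 6*16))/(((-12372 + 12356)/(-9573 + r(-29)))) + 15727/49070 = (7055 + (-63 - 6*16))/(((-12372 + 12356)/(-9573 + 2*(-29)/(21 - 29)))) + 15727/49070 = (7055 + (-63 - 96))/((-16/(-9573 + 2*(-29)/(-8)))) + 15727*(1/49070) = (7055 - 159)/((-16/(-9573 + 2*(-29)*(-1/8)))) + 15727/49070 = 6896/((-16/(-9573 + 29/4))) + 15727/49070 = 6896/((-16/(-38263/4))) + 15727/49070 = 6896/((-16*(-4/38263))) + 15727/49070 = 6896/(64/38263) + 15727/49070 = 6896*(38263/64) + 15727/49070 = 16491353/4 + 15727/49070 = 404615377309/98140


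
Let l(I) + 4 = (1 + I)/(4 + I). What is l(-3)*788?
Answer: -4728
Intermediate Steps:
l(I) = -4 + (1 + I)/(4 + I)
l(-3)*788 = (3*(-5 - 1*(-3))/(4 - 3))*788 = (3*(-5 + 3)/1)*788 = (3*1*(-2))*788 = -6*788 = -4728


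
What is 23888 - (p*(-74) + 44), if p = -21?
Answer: 22290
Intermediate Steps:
23888 - (p*(-74) + 44) = 23888 - (-21*(-74) + 44) = 23888 - (1554 + 44) = 23888 - 1*1598 = 23888 - 1598 = 22290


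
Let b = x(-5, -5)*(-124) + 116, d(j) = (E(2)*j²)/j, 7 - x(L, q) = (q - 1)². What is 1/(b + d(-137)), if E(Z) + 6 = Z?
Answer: 1/4260 ≈ 0.00023474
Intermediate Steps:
x(L, q) = 7 - (-1 + q)² (x(L, q) = 7 - (q - 1)² = 7 - (-1 + q)²)
E(Z) = -6 + Z
d(j) = -4*j (d(j) = ((-6 + 2)*j²)/j = (-4*j²)/j = -4*j)
b = 3712 (b = (7 - (-1 - 5)²)*(-124) + 116 = (7 - 1*(-6)²)*(-124) + 116 = (7 - 1*36)*(-124) + 116 = (7 - 36)*(-124) + 116 = -29*(-124) + 116 = 3596 + 116 = 3712)
1/(b + d(-137)) = 1/(3712 - 4*(-137)) = 1/(3712 + 548) = 1/4260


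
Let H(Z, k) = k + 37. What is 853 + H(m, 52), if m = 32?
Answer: 942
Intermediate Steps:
H(Z, k) = 37 + k
853 + H(m, 52) = 853 + (37 + 52) = 853 + 89 = 942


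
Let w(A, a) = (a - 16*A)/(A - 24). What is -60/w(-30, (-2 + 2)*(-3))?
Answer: 27/4 ≈ 6.7500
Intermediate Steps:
w(A, a) = (a - 16*A)/(-24 + A)
-60/w(-30, (-2 + 2)*(-3)) = -60*(-24 - 30)/((-2 + 2)*(-3) - 16*(-30)) = -60*(-54/(0*(-3) + 480)) = -60*(-54/(0 + 480)) = -60/((-1/54*480)) = -60/(-80/9) = -60*(-9/80) = 27/4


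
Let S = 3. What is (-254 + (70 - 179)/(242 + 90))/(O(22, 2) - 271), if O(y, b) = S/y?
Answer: 928807/989194 ≈ 0.93895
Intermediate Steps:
O(y, b) = 3/y
(-254 + (70 - 179)/(242 + 90))/(O(22, 2) - 271) = (-254 + (70 - 179)/(242 + 90))/(3/22 - 271) = (-254 - 109/332)/(3*(1/22) - 271) = (-254 - 109*1/332)/(3/22 - 271) = (-254 - 109/332)/(-5959/22) = -84437/332*(-22/5959) = 928807/989194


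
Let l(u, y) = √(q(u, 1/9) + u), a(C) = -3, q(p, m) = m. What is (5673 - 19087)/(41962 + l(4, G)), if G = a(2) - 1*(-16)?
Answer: -5065904412/15847284959 + 40242*√37/15847284959 ≈ -0.31965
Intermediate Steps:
G = 13 (G = -3 - 1*(-16) = -3 + 16 = 13)
l(u, y) = √(⅑ + u) (l(u, y) = √(1/9 + u) = √(⅑ + u))
(5673 - 19087)/(41962 + l(4, G)) = (5673 - 19087)/(41962 + √(1 + 9*4)/3) = -13414/(41962 + √(1 + 36)/3) = -13414/(41962 + √37/3)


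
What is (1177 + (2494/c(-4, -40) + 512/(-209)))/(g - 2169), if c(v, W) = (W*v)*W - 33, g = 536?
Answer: -1578658027/2195563601 ≈ -0.71902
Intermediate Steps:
c(v, W) = -33 + v*W² (c(v, W) = v*W² - 33 = -33 + v*W²)
(1177 + (2494/c(-4, -40) + 512/(-209)))/(g - 2169) = (1177 + (2494/(-33 - 4*(-40)²) + 512/(-209)))/(536 - 2169) = (1177 + (2494/(-33 - 4*1600) + 512*(-1/209)))/(-1633) = (1177 + (2494/(-33 - 6400) - 512/209))*(-1/1633) = (1177 + (2494/(-6433) - 512/209))*(-1/1633) = (1177 + (2494*(-1/6433) - 512/209))*(-1/1633) = (1177 + (-2494/6433 - 512/209))*(-1/1633) = (1177 - 3814942/1344497)*(-1/1633) = (1578658027/1344497)*(-1/1633) = -1578658027/2195563601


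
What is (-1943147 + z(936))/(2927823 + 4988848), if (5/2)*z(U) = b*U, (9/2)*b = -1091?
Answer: -10169591/39583355 ≈ -0.25692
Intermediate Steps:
b = -2182/9 (b = (2/9)*(-1091) = -2182/9 ≈ -242.44)
z(U) = -4364*U/45 (z(U) = 2*(-2182*U/9)/5 = -4364*U/45)
(-1943147 + z(936))/(2927823 + 4988848) = (-1943147 - 4364/45*936)/(2927823 + 4988848) = (-1943147 - 453856/5)/7916671 = -10169591/5*1/7916671 = -10169591/39583355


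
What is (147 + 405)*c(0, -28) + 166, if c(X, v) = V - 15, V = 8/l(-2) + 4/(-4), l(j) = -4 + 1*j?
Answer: -9402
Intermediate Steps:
l(j) = -4 + j
V = -7/3 (V = 8/(-4 - 2) + 4/(-4) = 8/(-6) + 4*(-1/4) = 8*(-1/6) - 1 = -4/3 - 1 = -7/3 ≈ -2.3333)
c(X, v) = -52/3 (c(X, v) = -7/3 - 15 = -52/3)
(147 + 405)*c(0, -28) + 166 = (147 + 405)*(-52/3) + 166 = 552*(-52/3) + 166 = -9568 + 166 = -9402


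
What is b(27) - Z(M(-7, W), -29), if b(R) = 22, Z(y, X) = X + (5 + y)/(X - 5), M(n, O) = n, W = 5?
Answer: 866/17 ≈ 50.941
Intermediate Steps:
Z(y, X) = X + (5 + y)/(-5 + X)
b(27) - Z(M(-7, W), -29) = 22 - (5 - 7 + (-29)**2 - 5*(-29))/(-5 - 29) = 22 - (5 - 7 + 841 + 145)/(-34) = 22 - (-1)*984/34 = 22 - 1*(-492/17) = 22 + 492/17 = 866/17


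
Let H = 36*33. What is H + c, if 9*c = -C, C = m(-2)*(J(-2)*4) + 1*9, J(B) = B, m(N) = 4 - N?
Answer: 3577/3 ≈ 1192.3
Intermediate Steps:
C = -39 (C = (4 - 1*(-2))*(-2*4) + 1*9 = (4 + 2)*(-8) + 9 = 6*(-8) + 9 = -48 + 9 = -39)
H = 1188
c = 13/3 (c = (-1*(-39))/9 = (⅑)*39 = 13/3 ≈ 4.3333)
H + c = 1188 + 13/3 = 3577/3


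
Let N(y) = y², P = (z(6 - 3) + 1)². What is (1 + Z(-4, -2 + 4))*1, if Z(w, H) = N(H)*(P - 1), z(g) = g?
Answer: 61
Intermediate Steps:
P = 16 (P = ((6 - 3) + 1)² = (3 + 1)² = 4² = 16)
Z(w, H) = 15*H² (Z(w, H) = H²*(16 - 1) = H²*15 = 15*H²)
(1 + Z(-4, -2 + 4))*1 = (1 + 15*(-2 + 4)²)*1 = (1 + 15*2²)*1 = (1 + 15*4)*1 = (1 + 60)*1 = 61*1 = 61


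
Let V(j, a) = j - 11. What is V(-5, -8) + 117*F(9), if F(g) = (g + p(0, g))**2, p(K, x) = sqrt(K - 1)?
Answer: 9344 + 2106*I ≈ 9344.0 + 2106.0*I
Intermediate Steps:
V(j, a) = -11 + j
p(K, x) = sqrt(-1 + K)
F(g) = (I + g)**2 (F(g) = (g + sqrt(-1 + 0))**2 = (g + sqrt(-1))**2 = (g + I)**2 = (I + g)**2)
V(-5, -8) + 117*F(9) = (-11 - 5) + 117*(I + 9)**2 = -16 + 117*(9 + I)**2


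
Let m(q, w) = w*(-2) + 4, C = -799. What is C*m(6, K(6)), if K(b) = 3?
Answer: 1598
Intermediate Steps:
m(q, w) = 4 - 2*w (m(q, w) = -2*w + 4 = 4 - 2*w)
C*m(6, K(6)) = -799*(4 - 2*3) = -799*(4 - 6) = -799*(-2) = 1598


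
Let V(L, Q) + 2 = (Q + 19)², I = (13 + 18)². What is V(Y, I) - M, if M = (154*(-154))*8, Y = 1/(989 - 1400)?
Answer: 1150126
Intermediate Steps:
Y = -1/411 (Y = 1/(-411) = -1/411 ≈ -0.0024331)
M = -189728 (M = -23716*8 = -189728)
I = 961 (I = 31² = 961)
V(L, Q) = -2 + (19 + Q)² (V(L, Q) = -2 + (Q + 19)² = -2 + (19 + Q)²)
V(Y, I) - M = (-2 + (19 + 961)²) - 1*(-189728) = (-2 + 980²) + 189728 = (-2 + 960400) + 189728 = 960398 + 189728 = 1150126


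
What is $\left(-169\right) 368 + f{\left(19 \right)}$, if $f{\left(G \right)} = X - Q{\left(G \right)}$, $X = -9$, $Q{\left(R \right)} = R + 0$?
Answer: $-62220$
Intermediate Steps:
$Q{\left(R \right)} = R$
$f{\left(G \right)} = -9 - G$
$\left(-169\right) 368 + f{\left(19 \right)} = \left(-169\right) 368 - 28 = -62192 - 28 = -62220$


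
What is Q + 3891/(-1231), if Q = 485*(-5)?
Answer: -2989066/1231 ≈ -2428.2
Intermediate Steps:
Q = -2425
Q + 3891/(-1231) = -2425 + 3891/(-1231) = -2425 + 3891*(-1/1231) = -2425 - 3891/1231 = -2989066/1231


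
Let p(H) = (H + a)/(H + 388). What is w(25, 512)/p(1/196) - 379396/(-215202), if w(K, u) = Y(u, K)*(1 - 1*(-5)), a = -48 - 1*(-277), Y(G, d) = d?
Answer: 247191372416/965934177 ≈ 255.91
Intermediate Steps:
a = 229 (a = -48 + 277 = 229)
w(K, u) = 6*K (w(K, u) = K*(1 - 1*(-5)) = K*(1 + 5) = K*6 = 6*K)
p(H) = (229 + H)/(388 + H) (p(H) = (H + 229)/(H + 388) = (229 + H)/(388 + H))
w(25, 512)/p(1/196) - 379396/(-215202) = (6*25)/(((229 + 1/196)/(388 + 1/196))) - 379396/(-215202) = 150/(((229 + 1/196)/(388 + 1/196))) - 379396*(-1/215202) = 150/(((44885/196)/(76049/196))) + 189698/107601 = 150/(((196/76049)*(44885/196))) + 189698/107601 = 150/(44885/76049) + 189698/107601 = 150*(76049/44885) + 189698/107601 = 2281470/8977 + 189698/107601 = 247191372416/965934177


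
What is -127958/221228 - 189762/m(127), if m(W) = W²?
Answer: -22022251159/1784093206 ≈ -12.344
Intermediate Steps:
-127958/221228 - 189762/m(127) = -127958/221228 - 189762/(127²) = -127958*1/221228 - 189762/16129 = -63979/110614 - 189762*1/16129 = -63979/110614 - 189762/16129 = -22022251159/1784093206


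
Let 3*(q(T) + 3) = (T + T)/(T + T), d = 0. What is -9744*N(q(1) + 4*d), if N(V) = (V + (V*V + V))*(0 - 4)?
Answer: 207872/3 ≈ 69291.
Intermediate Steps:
q(T) = -8/3 (q(T) = -3 + ((T + T)/(T + T))/3 = -3 + ((2*T)/((2*T)))/3 = -3 + ((2*T)*(1/(2*T)))/3 = -3 + (⅓)*1 = -3 + ⅓ = -8/3)
N(V) = -8*V - 4*V² (N(V) = (V + (V² + V))*(-4) = (V + (V + V²))*(-4) = (V² + 2*V)*(-4) = -8*V - 4*V²)
-9744*N(q(1) + 4*d) = -(-38976)*(-8/3 + 4*0)*(2 + (-8/3 + 4*0)) = -(-38976)*(-8/3 + 0)*(2 + (-8/3 + 0)) = -(-38976)*(-8)*(2 - 8/3)/3 = -(-38976)*(-8)*(-2)/(3*3) = -9744*(-64/9) = 207872/3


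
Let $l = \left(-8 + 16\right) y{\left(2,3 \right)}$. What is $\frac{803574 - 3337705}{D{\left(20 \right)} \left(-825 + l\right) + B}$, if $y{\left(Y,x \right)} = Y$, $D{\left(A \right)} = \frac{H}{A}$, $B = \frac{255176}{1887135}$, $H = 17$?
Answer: $\frac{19128989218740}{5189732827} \approx 3685.9$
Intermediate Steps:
$B = \frac{255176}{1887135}$ ($B = 255176 \cdot \frac{1}{1887135} = \frac{255176}{1887135} \approx 0.13522$)
$D{\left(A \right)} = \frac{17}{A}$
$l = 16$ ($l = \left(-8 + 16\right) 2 = 8 \cdot 2 = 16$)
$\frac{803574 - 3337705}{D{\left(20 \right)} \left(-825 + l\right) + B} = \frac{803574 - 3337705}{\frac{17}{20} \left(-825 + 16\right) + \frac{255176}{1887135}} = - \frac{2534131}{17 \cdot \frac{1}{20} \left(-809\right) + \frac{255176}{1887135}} = - \frac{2534131}{\frac{17}{20} \left(-809\right) + \frac{255176}{1887135}} = - \frac{2534131}{- \frac{13753}{20} + \frac{255176}{1887135}} = - \frac{2534131}{- \frac{5189732827}{7548540}} = \left(-2534131\right) \left(- \frac{7548540}{5189732827}\right) = \frac{19128989218740}{5189732827}$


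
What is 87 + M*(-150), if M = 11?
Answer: -1563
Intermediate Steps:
87 + M*(-150) = 87 + 11*(-150) = 87 - 1650 = -1563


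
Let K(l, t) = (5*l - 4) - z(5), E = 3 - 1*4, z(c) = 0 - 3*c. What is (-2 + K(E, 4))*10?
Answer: 40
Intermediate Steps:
z(c) = -3*c
E = -1 (E = 3 - 4 = -1)
K(l, t) = 11 + 5*l (K(l, t) = (5*l - 4) - (-3)*5 = (-4 + 5*l) - 1*(-15) = (-4 + 5*l) + 15 = 11 + 5*l)
(-2 + K(E, 4))*10 = (-2 + (11 + 5*(-1)))*10 = (-2 + (11 - 5))*10 = (-2 + 6)*10 = 4*10 = 40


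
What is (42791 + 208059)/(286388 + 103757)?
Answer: 50170/78029 ≈ 0.64297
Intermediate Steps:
(42791 + 208059)/(286388 + 103757) = 250850/390145 = 250850*(1/390145) = 50170/78029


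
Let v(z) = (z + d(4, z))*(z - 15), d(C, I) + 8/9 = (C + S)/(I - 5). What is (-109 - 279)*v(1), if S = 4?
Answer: -92344/9 ≈ -10260.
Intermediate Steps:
d(C, I) = -8/9 + (4 + C)/(-5 + I) (d(C, I) = -8/9 + (C + 4)/(I - 5) = -8/9 + (4 + C)/(-5 + I))
v(z) = (-15 + z)*(z + (112 - 8*z)/(9*(-5 + z))) (v(z) = (z + (76 - 8*z + 9*4)/(9*(-5 + z)))*(z - 15) = (z + (76 - 8*z + 36)/(9*(-5 + z)))*(-15 + z) = (z + (112 - 8*z)/(9*(-5 + z)))*(-15 + z) = (-15 + z)*(z + (112 - 8*z)/(9*(-5 + z))))
(-109 - 279)*v(1) = (-109 - 279)*((-1680 - 188*1**2 + 9*1**3 + 907*1)/(9*(-5 + 1))) = -388*(-1680 - 188*1 + 9*1 + 907)/(9*(-4)) = -388*(-1)*(-1680 - 188 + 9 + 907)/(9*4) = -388*(-1)*(-952)/(9*4) = -388*238/9 = -92344/9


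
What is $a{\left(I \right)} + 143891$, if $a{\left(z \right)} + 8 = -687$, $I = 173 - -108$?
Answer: $143196$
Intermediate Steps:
$I = 281$ ($I = 173 + 108 = 281$)
$a{\left(z \right)} = -695$ ($a{\left(z \right)} = -8 - 687 = -695$)
$a{\left(I \right)} + 143891 = -695 + 143891 = 143196$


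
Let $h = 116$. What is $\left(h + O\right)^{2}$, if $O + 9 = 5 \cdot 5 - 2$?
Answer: $16900$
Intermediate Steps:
$O = 14$ ($O = -9 + \left(5 \cdot 5 - 2\right) = -9 + \left(25 - 2\right) = -9 + 23 = 14$)
$\left(h + O\right)^{2} = \left(116 + 14\right)^{2} = 130^{2} = 16900$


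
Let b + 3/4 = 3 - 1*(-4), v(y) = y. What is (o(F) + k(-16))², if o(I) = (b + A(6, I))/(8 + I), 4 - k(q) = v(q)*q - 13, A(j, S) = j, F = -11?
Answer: 8508889/144 ≈ 59090.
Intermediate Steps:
b = 25/4 (b = -¾ + (3 - 1*(-4)) = -¾ + (3 + 4) = -¾ + 7 = 25/4 ≈ 6.2500)
k(q) = 17 - q² (k(q) = 4 - (q*q - 13) = 4 - (q² - 13) = 4 - (-13 + q²) = 4 + (13 - q²) = 17 - q²)
o(I) = 49/(4*(8 + I)) (o(I) = (25/4 + 6)/(8 + I) = 49/(4*(8 + I)))
(o(F) + k(-16))² = (49/(4*(8 - 11)) + (17 - 1*(-16)²))² = ((49/4)/(-3) + (17 - 1*256))² = ((49/4)*(-⅓) + (17 - 256))² = (-49/12 - 239)² = (-2917/12)² = 8508889/144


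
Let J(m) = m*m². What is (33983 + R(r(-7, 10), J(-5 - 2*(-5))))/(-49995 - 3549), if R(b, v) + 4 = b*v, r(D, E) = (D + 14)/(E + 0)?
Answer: -22711/35696 ≈ -0.63623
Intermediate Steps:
r(D, E) = (14 + D)/E
J(m) = m³
R(b, v) = -4 + b*v
(33983 + R(r(-7, 10), J(-5 - 2*(-5))))/(-49995 - 3549) = (33983 + (-4 + ((14 - 7)/10)*(-5 - 2*(-5))³))/(-49995 - 3549) = (33983 + (-4 + ((⅒)*7)*(-5 + 10)³))/(-53544) = (33983 + (-4 + (7/10)*5³))*(-1/53544) = (33983 + (-4 + (7/10)*125))*(-1/53544) = (33983 + (-4 + 175/2))*(-1/53544) = (33983 + 167/2)*(-1/53544) = (68133/2)*(-1/53544) = -22711/35696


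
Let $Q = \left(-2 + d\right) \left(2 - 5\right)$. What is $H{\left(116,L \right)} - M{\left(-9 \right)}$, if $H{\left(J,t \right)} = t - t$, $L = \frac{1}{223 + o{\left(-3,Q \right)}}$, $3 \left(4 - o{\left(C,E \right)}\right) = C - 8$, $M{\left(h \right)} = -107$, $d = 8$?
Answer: $107$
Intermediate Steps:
$Q = -18$ ($Q = \left(-2 + 8\right) \left(2 - 5\right) = 6 \left(-3\right) = -18$)
$o{\left(C,E \right)} = \frac{20}{3} - \frac{C}{3}$ ($o{\left(C,E \right)} = 4 - \frac{C - 8}{3} = 4 - \frac{-8 + C}{3} = 4 - \left(- \frac{8}{3} + \frac{C}{3}\right) = \frac{20}{3} - \frac{C}{3}$)
$L = \frac{3}{692}$ ($L = \frac{1}{223 + \left(\frac{20}{3} - -1\right)} = \frac{1}{223 + \left(\frac{20}{3} + 1\right)} = \frac{1}{223 + \frac{23}{3}} = \frac{1}{\frac{692}{3}} = \frac{3}{692} \approx 0.0043353$)
$H{\left(J,t \right)} = 0$
$H{\left(116,L \right)} - M{\left(-9 \right)} = 0 - -107 = 0 + 107 = 107$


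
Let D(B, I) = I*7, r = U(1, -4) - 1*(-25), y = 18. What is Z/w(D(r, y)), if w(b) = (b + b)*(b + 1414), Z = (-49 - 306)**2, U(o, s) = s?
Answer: 25205/77616 ≈ 0.32474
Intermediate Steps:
r = 21 (r = -4 - 1*(-25) = -4 + 25 = 21)
D(B, I) = 7*I
Z = 126025 (Z = (-355)**2 = 126025)
w(b) = 2*b*(1414 + b) (w(b) = (2*b)*(1414 + b) = 2*b*(1414 + b))
Z/w(D(r, y)) = 126025/((2*(7*18)*(1414 + 7*18))) = 126025/((2*126*(1414 + 126))) = 126025/((2*126*1540)) = 126025/388080 = 126025*(1/388080) = 25205/77616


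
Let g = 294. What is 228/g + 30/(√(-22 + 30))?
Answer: 38/49 + 15*√2/2 ≈ 11.382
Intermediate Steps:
228/g + 30/(√(-22 + 30)) = 228/294 + 30/(√(-22 + 30)) = 228*(1/294) + 30/(√8) = 38/49 + 30/((2*√2)) = 38/49 + 30*(√2/4) = 38/49 + 15*√2/2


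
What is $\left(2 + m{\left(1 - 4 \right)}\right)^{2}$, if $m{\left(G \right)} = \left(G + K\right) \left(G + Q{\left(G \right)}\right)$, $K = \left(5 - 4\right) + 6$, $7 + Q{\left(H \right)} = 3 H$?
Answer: $5476$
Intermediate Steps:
$Q{\left(H \right)} = -7 + 3 H$
$K = 7$ ($K = 1 + 6 = 7$)
$m{\left(G \right)} = \left(-7 + 4 G\right) \left(7 + G\right)$ ($m{\left(G \right)} = \left(G + 7\right) \left(G + \left(-7 + 3 G\right)\right) = \left(7 + G\right) \left(-7 + 4 G\right) = \left(-7 + 4 G\right) \left(7 + G\right)$)
$\left(2 + m{\left(1 - 4 \right)}\right)^{2} = \left(2 + \left(-49 + 4 \left(1 - 4\right)^{2} + 21 \left(1 - 4\right)\right)\right)^{2} = \left(2 + \left(-49 + 4 \left(-3\right)^{2} + 21 \left(-3\right)\right)\right)^{2} = \left(2 - 76\right)^{2} = \left(-74\right)^{2} = 5476$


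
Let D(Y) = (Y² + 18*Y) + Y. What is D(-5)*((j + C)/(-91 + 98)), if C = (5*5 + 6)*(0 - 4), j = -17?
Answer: 1410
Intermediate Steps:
D(Y) = Y² + 19*Y
C = -124 (C = (25 + 6)*(-4) = 31*(-4) = -124)
D(-5)*((j + C)/(-91 + 98)) = (-5*(19 - 5))*((-17 - 124)/(-91 + 98)) = (-5*14)*(-141/7) = -(-9870)/7 = -70*(-141/7) = 1410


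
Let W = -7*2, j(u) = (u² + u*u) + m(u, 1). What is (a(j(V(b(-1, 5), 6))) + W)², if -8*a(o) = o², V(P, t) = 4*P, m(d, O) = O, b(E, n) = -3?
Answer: 6994478689/64 ≈ 1.0929e+8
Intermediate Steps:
j(u) = 1 + 2*u² (j(u) = (u² + u*u) + 1 = (u² + u²) + 1 = 2*u² + 1 = 1 + 2*u²)
a(o) = -o²/8
W = -14
(a(j(V(b(-1, 5), 6))) + W)² = (-(1 + 2*(4*(-3))²)²/8 - 14)² = (-(1 + 2*(-12)²)²/8 - 14)² = (-(1 + 2*144)²/8 - 14)² = (-(1 + 288)²/8 - 14)² = (-⅛*289² - 14)² = (-⅛*83521 - 14)² = (-83521/8 - 14)² = (-83633/8)² = 6994478689/64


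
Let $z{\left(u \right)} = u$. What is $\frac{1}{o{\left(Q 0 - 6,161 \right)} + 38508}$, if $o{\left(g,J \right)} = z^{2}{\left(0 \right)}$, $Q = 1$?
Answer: $\frac{1}{38508} \approx 2.5969 \cdot 10^{-5}$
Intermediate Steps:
$o{\left(g,J \right)} = 0$ ($o{\left(g,J \right)} = 0^{2} = 0$)
$\frac{1}{o{\left(Q 0 - 6,161 \right)} + 38508} = \frac{1}{0 + 38508} = \frac{1}{38508}$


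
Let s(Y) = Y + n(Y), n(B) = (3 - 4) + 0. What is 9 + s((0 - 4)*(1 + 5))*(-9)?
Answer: 234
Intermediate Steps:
n(B) = -1 (n(B) = -1 + 0 = -1)
s(Y) = -1 + Y (s(Y) = Y - 1 = -1 + Y)
9 + s((0 - 4)*(1 + 5))*(-9) = 9 + (-1 + (0 - 4)*(1 + 5))*(-9) = 9 + (-1 - 4*6)*(-9) = 9 + (-1 - 24)*(-9) = 9 - 25*(-9) = 9 + 225 = 234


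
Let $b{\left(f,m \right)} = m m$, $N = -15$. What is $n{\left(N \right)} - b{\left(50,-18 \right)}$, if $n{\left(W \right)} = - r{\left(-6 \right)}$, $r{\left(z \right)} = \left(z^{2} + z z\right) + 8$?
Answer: $-404$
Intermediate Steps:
$r{\left(z \right)} = 8 + 2 z^{2}$ ($r{\left(z \right)} = \left(z^{2} + z^{2}\right) + 8 = 2 z^{2} + 8 = 8 + 2 z^{2}$)
$b{\left(f,m \right)} = m^{2}$
$n{\left(W \right)} = -80$ ($n{\left(W \right)} = - (8 + 2 \left(-6\right)^{2}) = - (8 + 2 \cdot 36) = - (8 + 72) = \left(-1\right) 80 = -80$)
$n{\left(N \right)} - b{\left(50,-18 \right)} = -80 - \left(-18\right)^{2} = -80 - 324 = -404$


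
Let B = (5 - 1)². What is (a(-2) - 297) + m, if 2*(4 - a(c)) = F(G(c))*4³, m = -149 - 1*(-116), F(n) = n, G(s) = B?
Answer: -838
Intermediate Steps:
B = 16 (B = 4² = 16)
G(s) = 16
m = -33 (m = -149 + 116 = -33)
a(c) = -508 (a(c) = 4 - 8*4³ = 4 - 8*64 = 4 - ½*1024 = 4 - 512 = -508)
(a(-2) - 297) + m = (-508 - 297) - 33 = -805 - 33 = -838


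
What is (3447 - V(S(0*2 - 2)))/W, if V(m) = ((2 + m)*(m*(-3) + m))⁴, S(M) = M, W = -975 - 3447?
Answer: -1149/1474 ≈ -0.77951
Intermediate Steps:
W = -4422
V(m) = 16*m⁴*(2 + m)⁴ (V(m) = ((2 + m)*(-3*m + m))⁴ = ((2 + m)*(-2*m))⁴ = (-2*m*(2 + m))⁴ = 16*m⁴*(2 + m)⁴)
(3447 - V(S(0*2 - 2)))/W = (3447 - 16*(0*2 - 2)⁴*(2 + (0*2 - 2))⁴)/(-4422) = (3447 - 16*(0 - 2)⁴*(2 + (0 - 2))⁴)*(-1/4422) = (3447 - 16*(-2)⁴*(2 - 2)⁴)*(-1/4422) = (3447 - 16*16*0⁴)*(-1/4422) = (3447 - 16*16*0)*(-1/4422) = (3447 - 1*0)*(-1/4422) = (3447 + 0)*(-1/4422) = 3447*(-1/4422) = -1149/1474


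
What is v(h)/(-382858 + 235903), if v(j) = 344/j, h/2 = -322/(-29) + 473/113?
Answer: -563644/7362886365 ≈ -7.6552e-5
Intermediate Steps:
h = 100206/3277 (h = 2*(-322/(-29) + 473/113) = 2*(-322*(-1/29) + 473*(1/113)) = 2*(322/29 + 473/113) = 2*(50103/3277) = 100206/3277 ≈ 30.579)
v(h)/(-382858 + 235903) = (344/(100206/3277))/(-382858 + 235903) = (344*(3277/100206))/(-146955) = (563644/50103)*(-1/146955) = -563644/7362886365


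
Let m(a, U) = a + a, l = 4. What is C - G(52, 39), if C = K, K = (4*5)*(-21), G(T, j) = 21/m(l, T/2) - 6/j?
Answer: -43937/104 ≈ -422.47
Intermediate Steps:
m(a, U) = 2*a
G(T, j) = 21/8 - 6/j (G(T, j) = 21/((2*4)) - 6/j = 21/8 - 6/j)
K = -420 (K = 20*(-21) = -420)
C = -420
C - G(52, 39) = -420 - (21/8 - 6/39) = -420 - (21/8 - 6*1/39) = -420 - (21/8 - 2/13) = -420 - 1*257/104 = -420 - 257/104 = -43937/104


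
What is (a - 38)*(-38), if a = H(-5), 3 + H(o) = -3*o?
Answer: 988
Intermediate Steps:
H(o) = -3 - 3*o
a = 12 (a = -3 - 3*(-5) = -3 + 15 = 12)
(a - 38)*(-38) = (12 - 38)*(-38) = -26*(-38) = 988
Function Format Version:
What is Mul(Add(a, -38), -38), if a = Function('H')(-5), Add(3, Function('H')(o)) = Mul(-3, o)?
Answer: 988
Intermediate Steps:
Function('H')(o) = Add(-3, Mul(-3, o))
a = 12 (a = Add(-3, Mul(-3, -5)) = Add(-3, 15) = 12)
Mul(Add(a, -38), -38) = Mul(Add(12, -38), -38) = Mul(-26, -38) = 988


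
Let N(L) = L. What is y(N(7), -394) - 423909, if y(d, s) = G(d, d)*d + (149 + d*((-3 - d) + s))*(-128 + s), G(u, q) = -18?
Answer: 974403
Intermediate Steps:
y(d, s) = -18*d + (-128 + s)*(149 + d*(-3 + s - d)) (y(d, s) = -18*d + (149 + d*((-3 - d) + s))*(-128 + s) = -18*d + (149 + d*(-3 + s - d))*(-128 + s) = -18*d + (-128 + s)*(149 + d*(-3 + s - d)))
y(N(7), -394) - 423909 = (-19072 + 128*7² + 149*(-394) + 366*7 + 7*(-394)² - 1*(-394)*7² - 131*7*(-394)) - 423909 = (-19072 + 128*49 - 58706 + 2562 + 7*155236 - 1*(-394)*49 + 361298) - 423909 = (-19072 + 6272 - 58706 + 2562 + 1086652 + 19306 + 361298) - 423909 = 1398312 - 423909 = 974403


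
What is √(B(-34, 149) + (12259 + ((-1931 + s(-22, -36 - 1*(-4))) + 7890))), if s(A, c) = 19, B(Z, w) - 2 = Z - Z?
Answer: √18239 ≈ 135.05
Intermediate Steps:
B(Z, w) = 2 (B(Z, w) = 2 + (Z - Z) = 2 + 0 = 2)
√(B(-34, 149) + (12259 + ((-1931 + s(-22, -36 - 1*(-4))) + 7890))) = √(2 + (12259 + ((-1931 + 19) + 7890))) = √(2 + (12259 + (-1912 + 7890))) = √(2 + (12259 + 5978)) = √(2 + 18237) = √18239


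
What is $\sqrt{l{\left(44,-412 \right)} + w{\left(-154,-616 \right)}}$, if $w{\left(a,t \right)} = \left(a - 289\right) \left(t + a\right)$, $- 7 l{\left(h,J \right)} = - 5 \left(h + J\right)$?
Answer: $\frac{\sqrt{16701510}}{7} \approx 583.82$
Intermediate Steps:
$l{\left(h,J \right)} = \frac{5 J}{7} + \frac{5 h}{7}$ ($l{\left(h,J \right)} = - \frac{\left(-5\right) \left(h + J\right)}{7} = - \frac{\left(-5\right) \left(J + h\right)}{7} = - \frac{- 5 J - 5 h}{7} = \frac{5 J}{7} + \frac{5 h}{7}$)
$w{\left(a,t \right)} = \left(-289 + a\right) \left(a + t\right)$
$\sqrt{l{\left(44,-412 \right)} + w{\left(-154,-616 \right)}} = \sqrt{\left(\frac{5}{7} \left(-412\right) + \frac{5}{7} \cdot 44\right) - \left(-317394 - 23716\right)} = \sqrt{\left(- \frac{2060}{7} + \frac{220}{7}\right) + \left(23716 + 44506 + 178024 + 94864\right)} = \sqrt{- \frac{1840}{7} + 341110} = \sqrt{\frac{2385930}{7}} = \frac{\sqrt{16701510}}{7}$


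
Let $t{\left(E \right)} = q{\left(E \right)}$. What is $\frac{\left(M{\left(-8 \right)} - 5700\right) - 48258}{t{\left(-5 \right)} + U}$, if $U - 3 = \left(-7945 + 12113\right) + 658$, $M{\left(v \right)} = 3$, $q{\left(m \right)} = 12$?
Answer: $- \frac{53955}{4841} \approx -11.145$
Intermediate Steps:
$t{\left(E \right)} = 12$
$U = 4829$ ($U = 3 + \left(\left(-7945 + 12113\right) + 658\right) = 3 + \left(4168 + 658\right) = 3 + 4826 = 4829$)
$\frac{\left(M{\left(-8 \right)} - 5700\right) - 48258}{t{\left(-5 \right)} + U} = \frac{\left(3 - 5700\right) - 48258}{12 + 4829} = \frac{\left(3 - 5700\right) - 48258}{4841} = \left(-5697 - 48258\right) \frac{1}{4841} = \left(-53955\right) \frac{1}{4841} = - \frac{53955}{4841}$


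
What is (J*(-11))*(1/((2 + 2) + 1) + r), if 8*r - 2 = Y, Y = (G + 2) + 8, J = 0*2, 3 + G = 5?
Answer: 0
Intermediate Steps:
G = 2 (G = -3 + 5 = 2)
J = 0
Y = 12 (Y = (2 + 2) + 8 = 4 + 8 = 12)
r = 7/4 (r = 1/4 + (1/8)*12 = 1/4 + 3/2 = 7/4 ≈ 1.7500)
(J*(-11))*(1/((2 + 2) + 1) + r) = (0*(-11))*(1/((2 + 2) + 1) + 7/4) = 0*(1/(4 + 1) + 7/4) = 0*(1/5 + 7/4) = 0*(39/20) = 0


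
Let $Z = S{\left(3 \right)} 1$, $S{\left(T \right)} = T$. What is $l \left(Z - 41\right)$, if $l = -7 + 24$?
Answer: $-646$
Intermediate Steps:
$l = 17$
$Z = 3$ ($Z = 3 \cdot 1 = 3$)
$l \left(Z - 41\right) = 17 \left(3 - 41\right) = 17 \left(-38\right) = -646$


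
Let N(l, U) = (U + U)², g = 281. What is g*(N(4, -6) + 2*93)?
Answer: 92730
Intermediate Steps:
N(l, U) = 4*U² (N(l, U) = (2*U)² = 4*U²)
g*(N(4, -6) + 2*93) = 281*(4*(-6)² + 2*93) = 281*(4*36 + 186) = 281*(144 + 186) = 281*330 = 92730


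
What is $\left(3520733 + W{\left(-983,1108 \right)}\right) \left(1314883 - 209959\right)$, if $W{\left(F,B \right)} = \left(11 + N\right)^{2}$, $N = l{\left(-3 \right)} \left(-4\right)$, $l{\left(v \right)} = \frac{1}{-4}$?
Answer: $3890301498348$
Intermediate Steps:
$l{\left(v \right)} = - \frac{1}{4}$
$N = 1$ ($N = \left(- \frac{1}{4}\right) \left(-4\right) = 1$)
$W{\left(F,B \right)} = 144$ ($W{\left(F,B \right)} = \left(11 + 1\right)^{2} = 12^{2} = 144$)
$\left(3520733 + W{\left(-983,1108 \right)}\right) \left(1314883 - 209959\right) = \left(3520733 + 144\right) \left(1314883 - 209959\right) = 3520877 \cdot 1104924 = 3890301498348$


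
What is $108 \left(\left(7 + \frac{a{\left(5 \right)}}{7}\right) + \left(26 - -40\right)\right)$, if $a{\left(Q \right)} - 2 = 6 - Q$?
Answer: $\frac{55512}{7} \approx 7930.3$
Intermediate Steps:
$a{\left(Q \right)} = 8 - Q$ ($a{\left(Q \right)} = 2 - \left(-6 + Q\right) = 8 - Q$)
$108 \left(\left(7 + \frac{a{\left(5 \right)}}{7}\right) + \left(26 - -40\right)\right) = 108 \left(\left(7 + \frac{8 - 5}{7}\right) + \left(26 - -40\right)\right) = 108 \left(\left(7 + \left(8 - 5\right) \frac{1}{7}\right) + \left(26 + 40\right)\right) = 108 \left(\left(7 + 3 \cdot \frac{1}{7}\right) + 66\right) = 108 \left(\left(7 + \frac{3}{7}\right) + 66\right) = 108 \left(\frac{52}{7} + 66\right) = 108 \cdot \frac{514}{7} = \frac{55512}{7}$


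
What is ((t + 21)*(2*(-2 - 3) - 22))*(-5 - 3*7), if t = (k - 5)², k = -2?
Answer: 58240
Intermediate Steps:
t = 49 (t = (-2 - 5)² = (-7)² = 49)
((t + 21)*(2*(-2 - 3) - 22))*(-5 - 3*7) = ((49 + 21)*(2*(-2 - 3) - 22))*(-5 - 3*7) = (70*(2*(-5) - 22))*(-5 - 21) = (70*(-10 - 22))*(-26) = (70*(-32))*(-26) = -2240*(-26) = 58240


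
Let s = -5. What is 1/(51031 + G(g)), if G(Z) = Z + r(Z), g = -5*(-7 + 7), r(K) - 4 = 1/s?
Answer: 5/255174 ≈ 1.9594e-5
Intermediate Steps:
r(K) = 19/5 (r(K) = 4 + 1/(-5) = 4 - ⅕ = 19/5)
g = 0 (g = -5*0 = 0)
G(Z) = 19/5 + Z (G(Z) = Z + 19/5 = 19/5 + Z)
1/(51031 + G(g)) = 1/(51031 + (19/5 + 0)) = 1/(51031 + 19/5) = 1/(255174/5) = 5/255174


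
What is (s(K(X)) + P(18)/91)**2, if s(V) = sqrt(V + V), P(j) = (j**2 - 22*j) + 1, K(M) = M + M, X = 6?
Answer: 203785/8281 - 284*sqrt(6)/91 ≈ 16.964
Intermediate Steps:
K(M) = 2*M
P(j) = 1 + j**2 - 22*j
s(V) = sqrt(2)*sqrt(V) (s(V) = sqrt(2*V) = sqrt(2)*sqrt(V))
(s(K(X)) + P(18)/91)**2 = (sqrt(2)*sqrt(2*6) + (1 + 18**2 - 22*18)/91)**2 = (sqrt(2)*sqrt(12) + (1 + 324 - 396)*(1/91))**2 = (sqrt(2)*(2*sqrt(3)) - 71*1/91)**2 = (2*sqrt(6) - 71/91)**2 = (-71/91 + 2*sqrt(6))**2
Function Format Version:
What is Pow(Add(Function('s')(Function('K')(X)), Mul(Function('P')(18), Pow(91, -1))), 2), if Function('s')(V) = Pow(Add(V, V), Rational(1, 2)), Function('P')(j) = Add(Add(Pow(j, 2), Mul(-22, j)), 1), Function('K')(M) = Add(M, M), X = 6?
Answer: Add(Rational(203785, 8281), Mul(Rational(-284, 91), Pow(6, Rational(1, 2)))) ≈ 16.964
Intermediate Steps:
Function('K')(M) = Mul(2, M)
Function('P')(j) = Add(1, Pow(j, 2), Mul(-22, j))
Function('s')(V) = Mul(Pow(2, Rational(1, 2)), Pow(V, Rational(1, 2))) (Function('s')(V) = Pow(Mul(2, V), Rational(1, 2)) = Mul(Pow(2, Rational(1, 2)), Pow(V, Rational(1, 2))))
Pow(Add(Function('s')(Function('K')(X)), Mul(Function('P')(18), Pow(91, -1))), 2) = Pow(Add(Mul(Pow(2, Rational(1, 2)), Pow(Mul(2, 6), Rational(1, 2))), Mul(Add(1, Pow(18, 2), Mul(-22, 18)), Pow(91, -1))), 2) = Pow(Add(Mul(Pow(2, Rational(1, 2)), Pow(12, Rational(1, 2))), Mul(Add(1, 324, -396), Rational(1, 91))), 2) = Pow(Add(Mul(Pow(2, Rational(1, 2)), Mul(2, Pow(3, Rational(1, 2)))), Mul(-71, Rational(1, 91))), 2) = Pow(Add(Mul(2, Pow(6, Rational(1, 2))), Rational(-71, 91)), 2) = Pow(Add(Rational(-71, 91), Mul(2, Pow(6, Rational(1, 2)))), 2)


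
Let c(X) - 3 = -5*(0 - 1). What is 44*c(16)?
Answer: 352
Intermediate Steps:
c(X) = 8 (c(X) = 3 - 5*(0 - 1) = 3 - 5*(-1) = 3 + 5 = 8)
44*c(16) = 44*8 = 352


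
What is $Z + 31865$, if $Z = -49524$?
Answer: $-17659$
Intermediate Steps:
$Z + 31865 = -49524 + 31865 = -17659$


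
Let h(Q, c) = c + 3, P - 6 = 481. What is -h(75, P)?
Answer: -490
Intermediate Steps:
P = 487 (P = 6 + 481 = 487)
h(Q, c) = 3 + c
-h(75, P) = -(3 + 487) = -1*490 = -490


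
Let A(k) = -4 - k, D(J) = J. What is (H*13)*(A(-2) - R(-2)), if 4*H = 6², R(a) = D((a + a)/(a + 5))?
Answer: -78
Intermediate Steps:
R(a) = 2*a/(5 + a) (R(a) = (a + a)/(a + 5) = (2*a)/(5 + a) = 2*a/(5 + a))
H = 9 (H = (¼)*6² = (¼)*36 = 9)
(H*13)*(A(-2) - R(-2)) = (9*13)*((-4 - 1*(-2)) - 2*(-2)/(5 - 2)) = 117*((-4 + 2) - 2*(-2)/3) = 117*(-2 - 2*(-2)/3) = 117*(-2 - 1*(-4/3)) = 117*(-2 + 4/3) = 117*(-⅔) = -78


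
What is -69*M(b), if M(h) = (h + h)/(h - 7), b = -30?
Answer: -4140/37 ≈ -111.89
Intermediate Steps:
M(h) = 2*h/(-7 + h) (M(h) = (2*h)/(-7 + h) = 2*h/(-7 + h))
-69*M(b) = -138*(-30)/(-7 - 30) = -138*(-30)/(-37) = -138*(-30)*(-1)/37 = -69*60/37 = -4140/37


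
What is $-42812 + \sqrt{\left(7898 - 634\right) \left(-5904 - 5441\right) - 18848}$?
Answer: $-42812 + 32 i \sqrt{80497} \approx -42812.0 + 9079.0 i$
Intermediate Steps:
$-42812 + \sqrt{\left(7898 - 634\right) \left(-5904 - 5441\right) - 18848} = -42812 + \sqrt{7264 \left(-11345\right) - 18848} = -42812 + \sqrt{-82410080 - 18848} = -42812 + \sqrt{-82428928} = -42812 + 32 i \sqrt{80497}$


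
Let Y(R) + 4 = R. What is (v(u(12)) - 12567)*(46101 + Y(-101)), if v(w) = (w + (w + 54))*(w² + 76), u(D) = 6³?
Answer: 1044071713260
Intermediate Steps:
u(D) = 216
Y(R) = -4 + R
v(w) = (54 + 2*w)*(76 + w²) (v(w) = (w + (54 + w))*(76 + w²) = (54 + 2*w)*(76 + w²))
(v(u(12)) - 12567)*(46101 + Y(-101)) = ((4104 + 2*216³ + 54*216² + 152*216) - 12567)*(46101 + (-4 - 101)) = ((4104 + 2*10077696 + 54*46656 + 32832) - 12567)*(46101 - 105) = ((4104 + 20155392 + 2519424 + 32832) - 12567)*45996 = (22711752 - 12567)*45996 = 22699185*45996 = 1044071713260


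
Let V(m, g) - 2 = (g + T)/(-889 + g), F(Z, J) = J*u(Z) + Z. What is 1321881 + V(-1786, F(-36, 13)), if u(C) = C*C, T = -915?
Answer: 21048358906/15923 ≈ 1.3219e+6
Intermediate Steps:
u(C) = C²
F(Z, J) = Z + J*Z² (F(Z, J) = J*Z² + Z = Z + J*Z²)
V(m, g) = 2 + (-915 + g)/(-889 + g) (V(m, g) = 2 + (g - 915)/(-889 + g) = 2 + (-915 + g)/(-889 + g))
1321881 + V(-1786, F(-36, 13)) = 1321881 + (-2693 + 3*(-36*(1 + 13*(-36))))/(-889 - 36*(1 + 13*(-36))) = 1321881 + (-2693 + 3*(-36*(1 - 468)))/(-889 - 36*(1 - 468)) = 1321881 + (-2693 + 3*(-36*(-467)))/(-889 - 36*(-467)) = 1321881 + (-2693 + 3*16812)/(-889 + 16812) = 1321881 + (-2693 + 50436)/15923 = 1321881 + (1/15923)*47743 = 1321881 + 47743/15923 = 21048358906/15923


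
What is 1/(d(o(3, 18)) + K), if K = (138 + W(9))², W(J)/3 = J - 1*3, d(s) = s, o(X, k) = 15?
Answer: 1/24351 ≈ 4.1066e-5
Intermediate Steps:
W(J) = -9 + 3*J (W(J) = 3*(J - 1*3) = 3*(J - 3) = 3*(-3 + J) = -9 + 3*J)
K = 24336 (K = (138 + (-9 + 3*9))² = (138 + (-9 + 27))² = (138 + 18)² = 156² = 24336)
1/(d(o(3, 18)) + K) = 1/(15 + 24336) = 1/24351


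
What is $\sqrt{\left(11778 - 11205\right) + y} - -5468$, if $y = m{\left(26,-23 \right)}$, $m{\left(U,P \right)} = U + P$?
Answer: $5492$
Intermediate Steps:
$m{\left(U,P \right)} = P + U$
$y = 3$ ($y = -23 + 26 = 3$)
$\sqrt{\left(11778 - 11205\right) + y} - -5468 = \sqrt{\left(11778 - 11205\right) + 3} - -5468 = \sqrt{\left(11778 - 11205\right) + 3} + 5468 = \sqrt{573 + 3} + 5468 = \sqrt{576} + 5468 = 24 + 5468 = 5492$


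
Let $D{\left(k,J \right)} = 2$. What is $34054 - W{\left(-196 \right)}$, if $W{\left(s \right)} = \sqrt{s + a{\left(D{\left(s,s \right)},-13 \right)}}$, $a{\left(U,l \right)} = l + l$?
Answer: $34054 - i \sqrt{222} \approx 34054.0 - 14.9 i$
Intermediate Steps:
$a{\left(U,l \right)} = 2 l$
$W{\left(s \right)} = \sqrt{-26 + s}$ ($W{\left(s \right)} = \sqrt{s + 2 \left(-13\right)} = \sqrt{s - 26} = \sqrt{-26 + s}$)
$34054 - W{\left(-196 \right)} = 34054 - \sqrt{-26 - 196} = 34054 - \sqrt{-222} = 34054 - i \sqrt{222}$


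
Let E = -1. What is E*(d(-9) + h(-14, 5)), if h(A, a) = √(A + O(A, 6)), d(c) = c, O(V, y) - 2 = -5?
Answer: 9 - I*√17 ≈ 9.0 - 4.1231*I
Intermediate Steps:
O(V, y) = -3 (O(V, y) = 2 - 5 = -3)
h(A, a) = √(-3 + A) (h(A, a) = √(A - 3) = √(-3 + A))
E*(d(-9) + h(-14, 5)) = -(-9 + √(-3 - 14)) = -(-9 + √(-17)) = -(-9 + I*√17) = 9 - I*√17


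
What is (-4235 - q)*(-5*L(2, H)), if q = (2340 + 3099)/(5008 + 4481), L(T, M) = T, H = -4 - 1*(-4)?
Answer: 133971180/3163 ≈ 42356.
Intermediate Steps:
H = 0 (H = -4 + 4 = 0)
q = 1813/3163 (q = 5439/9489 = 5439*(1/9489) = 1813/3163 ≈ 0.57319)
(-4235 - q)*(-5*L(2, H)) = (-4235 - 1*1813/3163)*(-5*2) = (-4235 - 1813/3163)*(-10) = -13397118/3163*(-10) = 133971180/3163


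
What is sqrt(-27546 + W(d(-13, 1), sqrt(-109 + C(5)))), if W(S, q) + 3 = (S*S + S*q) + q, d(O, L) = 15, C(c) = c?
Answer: 2*sqrt(-6831 + 8*I*sqrt(26)) ≈ 0.49355 + 165.3*I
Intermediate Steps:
W(S, q) = -3 + q + S**2 + S*q (W(S, q) = -3 + ((S*S + S*q) + q) = -3 + ((S**2 + S*q) + q) = -3 + (q + S**2 + S*q) = -3 + q + S**2 + S*q)
sqrt(-27546 + W(d(-13, 1), sqrt(-109 + C(5)))) = sqrt(-27546 + (-3 + sqrt(-109 + 5) + 15**2 + 15*sqrt(-109 + 5))) = sqrt(-27546 + (-3 + sqrt(-104) + 225 + 15*sqrt(-104))) = sqrt(-27546 + (-3 + 2*I*sqrt(26) + 225 + 15*(2*I*sqrt(26)))) = sqrt(-27546 + (-3 + 2*I*sqrt(26) + 225 + 30*I*sqrt(26))) = sqrt(-27546 + (222 + 32*I*sqrt(26))) = sqrt(-27324 + 32*I*sqrt(26))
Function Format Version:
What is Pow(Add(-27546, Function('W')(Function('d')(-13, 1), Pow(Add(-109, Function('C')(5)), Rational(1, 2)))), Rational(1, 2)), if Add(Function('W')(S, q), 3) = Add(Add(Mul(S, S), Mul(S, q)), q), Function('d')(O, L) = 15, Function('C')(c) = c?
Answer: Mul(2, Pow(Add(-6831, Mul(8, I, Pow(26, Rational(1, 2)))), Rational(1, 2))) ≈ Add(0.49355, Mul(165.30, I))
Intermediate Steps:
Function('W')(S, q) = Add(-3, q, Pow(S, 2), Mul(S, q)) (Function('W')(S, q) = Add(-3, Add(Add(Mul(S, S), Mul(S, q)), q)) = Add(-3, Add(Add(Pow(S, 2), Mul(S, q)), q)) = Add(-3, Add(q, Pow(S, 2), Mul(S, q))) = Add(-3, q, Pow(S, 2), Mul(S, q)))
Pow(Add(-27546, Function('W')(Function('d')(-13, 1), Pow(Add(-109, Function('C')(5)), Rational(1, 2)))), Rational(1, 2)) = Pow(Add(-27546, Add(-3, Pow(Add(-109, 5), Rational(1, 2)), Pow(15, 2), Mul(15, Pow(Add(-109, 5), Rational(1, 2))))), Rational(1, 2)) = Pow(Add(-27546, Add(-3, Pow(-104, Rational(1, 2)), 225, Mul(15, Pow(-104, Rational(1, 2))))), Rational(1, 2)) = Pow(Add(-27546, Add(-3, Mul(2, I, Pow(26, Rational(1, 2))), 225, Mul(15, Mul(2, I, Pow(26, Rational(1, 2)))))), Rational(1, 2)) = Pow(Add(-27546, Add(-3, Mul(2, I, Pow(26, Rational(1, 2))), 225, Mul(30, I, Pow(26, Rational(1, 2))))), Rational(1, 2)) = Pow(Add(-27546, Add(222, Mul(32, I, Pow(26, Rational(1, 2))))), Rational(1, 2)) = Pow(Add(-27324, Mul(32, I, Pow(26, Rational(1, 2)))), Rational(1, 2))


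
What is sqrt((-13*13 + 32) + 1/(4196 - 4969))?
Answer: I*sqrt(81862246)/773 ≈ 11.705*I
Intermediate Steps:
sqrt((-13*13 + 32) + 1/(4196 - 4969)) = sqrt((-169 + 32) + 1/(-773)) = sqrt(-137 - 1/773) = sqrt(-105902/773) = I*sqrt(81862246)/773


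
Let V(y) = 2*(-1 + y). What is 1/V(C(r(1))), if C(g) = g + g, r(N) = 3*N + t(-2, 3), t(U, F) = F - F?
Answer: ⅒ ≈ 0.10000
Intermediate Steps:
t(U, F) = 0
r(N) = 3*N (r(N) = 3*N + 0 = 3*N)
C(g) = 2*g
V(y) = -2 + 2*y
1/V(C(r(1))) = 1/(-2 + 2*(2*(3*1))) = 1/(-2 + 2*(2*3)) = 1/(-2 + 2*6) = 1/(-2 + 12) = 1/10 = ⅒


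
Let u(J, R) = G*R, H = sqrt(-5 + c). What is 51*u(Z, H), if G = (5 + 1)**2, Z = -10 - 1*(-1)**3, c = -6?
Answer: 1836*I*sqrt(11) ≈ 6089.3*I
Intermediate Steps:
H = I*sqrt(11) (H = sqrt(-5 - 6) = sqrt(-11) = I*sqrt(11) ≈ 3.3166*I)
Z = -9 (Z = -10 - 1*(-1) = -10 + 1 = -9)
G = 36 (G = 6**2 = 36)
u(J, R) = 36*R
51*u(Z, H) = 51*(36*(I*sqrt(11))) = 51*(36*I*sqrt(11)) = 1836*I*sqrt(11)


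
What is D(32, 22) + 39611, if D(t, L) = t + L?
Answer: 39665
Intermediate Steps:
D(t, L) = L + t
D(32, 22) + 39611 = (22 + 32) + 39611 = 54 + 39611 = 39665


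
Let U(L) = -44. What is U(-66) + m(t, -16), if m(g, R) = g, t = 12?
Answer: -32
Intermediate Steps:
U(-66) + m(t, -16) = -44 + 12 = -32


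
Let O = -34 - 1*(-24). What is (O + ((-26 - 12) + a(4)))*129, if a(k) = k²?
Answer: -4128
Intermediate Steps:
O = -10 (O = -34 + 24 = -10)
(O + ((-26 - 12) + a(4)))*129 = (-10 + ((-26 - 12) + 4²))*129 = (-10 + (-38 + 16))*129 = (-10 - 22)*129 = -32*129 = -4128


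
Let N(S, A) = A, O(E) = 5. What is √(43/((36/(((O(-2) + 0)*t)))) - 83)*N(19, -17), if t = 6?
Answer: -17*I*√1698/6 ≈ -116.75*I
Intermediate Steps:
√(43/((36/(((O(-2) + 0)*t)))) - 83)*N(19, -17) = √(43/((36/(((5 + 0)*6)))) - 83)*(-17) = √(43/((36/((5*6)))) - 83)*(-17) = √(43/((36/30)) - 83)*(-17) = √(43/((36*(1/30))) - 83)*(-17) = √(43/(6/5) - 83)*(-17) = √(43*(⅚) - 83)*(-17) = √(215/6 - 83)*(-17) = √(-283/6)*(-17) = (I*√1698/6)*(-17) = -17*I*√1698/6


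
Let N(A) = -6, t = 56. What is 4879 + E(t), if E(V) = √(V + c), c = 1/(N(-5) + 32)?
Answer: 4879 + √37882/26 ≈ 4886.5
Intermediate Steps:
c = 1/26 (c = 1/(-6 + 32) = 1/26 ≈ 0.038462)
E(V) = √(1/26 + V) (E(V) = √(V + 1/26) = √(1/26 + V))
4879 + E(t) = 4879 + √(26 + 676*56)/26 = 4879 + √(26 + 37856)/26 = 4879 + √37882/26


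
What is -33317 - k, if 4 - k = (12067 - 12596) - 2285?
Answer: -36135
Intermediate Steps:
k = 2818 (k = 4 - ((12067 - 12596) - 2285) = 4 - (-529 - 2285) = 4 - 1*(-2814) = 4 + 2814 = 2818)
-33317 - k = -33317 - 1*2818 = -33317 - 2818 = -36135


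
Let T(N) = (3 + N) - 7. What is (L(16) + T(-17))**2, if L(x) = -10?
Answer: 961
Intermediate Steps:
T(N) = -4 + N
(L(16) + T(-17))**2 = (-10 + (-4 - 17))**2 = (-10 - 21)**2 = (-31)**2 = 961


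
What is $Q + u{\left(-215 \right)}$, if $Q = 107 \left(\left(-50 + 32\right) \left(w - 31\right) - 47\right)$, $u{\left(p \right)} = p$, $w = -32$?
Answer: $116094$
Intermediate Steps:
$Q = 116309$ ($Q = 107 \left(\left(-50 + 32\right) \left(-32 - 31\right) - 47\right) = 107 \left(\left(-18\right) \left(-63\right) - 47\right) = 107 \left(1134 - 47\right) = 107 \cdot 1087 = 116309$)
$Q + u{\left(-215 \right)} = 116309 - 215 = 116094$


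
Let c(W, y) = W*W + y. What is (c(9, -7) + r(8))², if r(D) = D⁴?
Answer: 17388900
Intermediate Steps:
c(W, y) = y + W² (c(W, y) = W² + y = y + W²)
(c(9, -7) + r(8))² = ((-7 + 9²) + 8⁴)² = ((-7 + 81) + 4096)² = (74 + 4096)² = 4170² = 17388900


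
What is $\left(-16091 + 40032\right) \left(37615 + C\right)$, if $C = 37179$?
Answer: $1790643154$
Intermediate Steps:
$\left(-16091 + 40032\right) \left(37615 + C\right) = \left(-16091 + 40032\right) \left(37615 + 37179\right) = 23941 \cdot 74794 = 1790643154$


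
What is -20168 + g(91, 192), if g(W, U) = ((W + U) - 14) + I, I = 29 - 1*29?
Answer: -19899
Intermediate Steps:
I = 0 (I = 29 - 29 = 0)
g(W, U) = -14 + U + W (g(W, U) = ((W + U) - 14) + 0 = ((U + W) - 14) + 0 = (-14 + U + W) + 0 = -14 + U + W)
-20168 + g(91, 192) = -20168 + (-14 + 192 + 91) = -20168 + 269 = -19899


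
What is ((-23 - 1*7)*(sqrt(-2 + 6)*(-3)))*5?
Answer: 900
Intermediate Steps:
((-23 - 1*7)*(sqrt(-2 + 6)*(-3)))*5 = ((-23 - 7)*(sqrt(4)*(-3)))*5 = -60*(-3)*5 = -30*(-6)*5 = 180*5 = 900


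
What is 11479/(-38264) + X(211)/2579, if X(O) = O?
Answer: -21530637/98682856 ≈ -0.21818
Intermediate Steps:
11479/(-38264) + X(211)/2579 = 11479/(-38264) + 211/2579 = 11479*(-1/38264) + 211*(1/2579) = -11479/38264 + 211/2579 = -21530637/98682856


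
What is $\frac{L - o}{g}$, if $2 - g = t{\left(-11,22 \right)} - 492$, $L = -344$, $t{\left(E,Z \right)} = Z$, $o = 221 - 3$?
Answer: $- \frac{281}{236} \approx -1.1907$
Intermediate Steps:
$o = 218$
$g = 472$ ($g = 2 - \left(22 - 492\right) = 2 - -470 = 2 + 470 = 472$)
$\frac{L - o}{g} = \frac{-344 - 218}{472} = \left(-344 - 218\right) \frac{1}{472} = \left(-562\right) \frac{1}{472} = - \frac{281}{236}$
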